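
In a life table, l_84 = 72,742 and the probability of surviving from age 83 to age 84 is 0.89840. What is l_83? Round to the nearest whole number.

80968

l_83 = l_84 / p = 72,742 / 0.89840 = 80968.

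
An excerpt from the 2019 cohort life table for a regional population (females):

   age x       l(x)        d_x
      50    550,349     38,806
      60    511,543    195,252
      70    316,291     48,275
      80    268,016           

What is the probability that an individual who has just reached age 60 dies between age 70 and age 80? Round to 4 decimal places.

0.0944

This is the probability of reaching 70 but not 80, conditional on being alive at 60: (l(70) − l(80)) / l(60).
= (316,291 − 268,016) / 511,543 = 48,275 / 511,543 = 0.094371.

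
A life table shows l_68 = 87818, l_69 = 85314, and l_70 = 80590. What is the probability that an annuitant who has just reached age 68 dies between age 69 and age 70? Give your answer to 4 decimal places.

0.0538

We want 1|1q68 = (l_69 − l_70)/l_68.
This is the probability of reaching 69 but not 70, conditional on being alive at 68: (l_69 − l_70) / l_68.
= (85314 − 80590) / 87818 = 4724 / 87818 = 0.053793.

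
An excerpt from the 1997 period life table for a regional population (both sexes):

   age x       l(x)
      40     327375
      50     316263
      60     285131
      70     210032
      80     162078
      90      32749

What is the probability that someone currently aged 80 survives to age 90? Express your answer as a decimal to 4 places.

The conditional survival probability is l(90)/l(80) = 32749/162078 = 0.202057.

0.2021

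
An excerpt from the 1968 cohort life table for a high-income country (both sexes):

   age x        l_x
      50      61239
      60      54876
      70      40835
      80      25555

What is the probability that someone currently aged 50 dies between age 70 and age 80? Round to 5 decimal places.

We want 20|10q50 = (l_70 − l_80)/l_50.
This is the probability of reaching 70 but not 80, conditional on being alive at 50: (l_70 − l_80) / l_50.
= (40835 − 25555) / 61239 = 15280 / 61239 = 0.249514.

0.24951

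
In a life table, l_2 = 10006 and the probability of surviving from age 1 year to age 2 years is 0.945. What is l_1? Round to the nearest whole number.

l_1 = l_2 / p = 10006 / 0.945 = 10588.

10588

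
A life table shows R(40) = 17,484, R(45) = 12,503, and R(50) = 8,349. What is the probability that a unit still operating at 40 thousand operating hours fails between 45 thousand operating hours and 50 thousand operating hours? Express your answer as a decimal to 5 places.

This is the probability of reaching 45 but not 50, conditional on being operational at 40: (R(45) − R(50)) / R(40).
= (12,503 − 8,349) / 17,484 = 4,154 / 17,484 = 0.237589.

0.23759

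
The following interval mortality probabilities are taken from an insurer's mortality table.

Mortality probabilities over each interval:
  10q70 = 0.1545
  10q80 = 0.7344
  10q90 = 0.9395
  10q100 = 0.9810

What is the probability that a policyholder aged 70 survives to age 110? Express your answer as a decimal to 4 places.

0.0003

Chaining the interval survival probabilities: (1 − 0.1545) × (1 − 0.7344) × (1 − 0.9395) × (1 − 0.9810).
= 0.8455 × 0.2656 × 0.0605 × 0.0190 = 0.000258.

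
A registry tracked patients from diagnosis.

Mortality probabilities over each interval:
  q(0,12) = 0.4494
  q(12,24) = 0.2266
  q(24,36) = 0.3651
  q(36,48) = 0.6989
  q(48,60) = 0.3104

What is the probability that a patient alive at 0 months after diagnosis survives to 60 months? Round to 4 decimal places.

Survival from 0 to 60 is the product of surviving each interval: (1 − 0.4494) × (1 − 0.2266) × (1 − 0.3651) × (1 − 0.6989) × (1 − 0.3104).
= 0.5506 × 0.7734 × 0.6349 × 0.3011 × 0.6896 = 0.056138.

0.0561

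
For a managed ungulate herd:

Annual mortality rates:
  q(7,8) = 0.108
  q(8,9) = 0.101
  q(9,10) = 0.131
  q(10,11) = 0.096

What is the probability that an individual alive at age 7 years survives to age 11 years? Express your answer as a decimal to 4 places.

Survival from 7 to 11 is the product of surviving each interval: (1 − 0.108) × (1 − 0.101) × (1 − 0.131) × (1 − 0.096).
= 0.892 × 0.899 × 0.869 × 0.904 = 0.629960.

0.6300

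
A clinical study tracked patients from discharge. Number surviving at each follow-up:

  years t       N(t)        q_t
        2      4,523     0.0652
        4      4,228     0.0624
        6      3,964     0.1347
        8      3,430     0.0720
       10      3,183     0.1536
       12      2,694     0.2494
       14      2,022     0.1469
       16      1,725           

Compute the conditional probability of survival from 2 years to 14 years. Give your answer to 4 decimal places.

The conditional survival probability is N(14)/N(2) = 2,022/4,523 = 0.447048.

0.4470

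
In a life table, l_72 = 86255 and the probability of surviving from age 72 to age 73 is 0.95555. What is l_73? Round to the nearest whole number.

l_73 = l_72 × p = 86255 × 0.95555 = 82421.

82421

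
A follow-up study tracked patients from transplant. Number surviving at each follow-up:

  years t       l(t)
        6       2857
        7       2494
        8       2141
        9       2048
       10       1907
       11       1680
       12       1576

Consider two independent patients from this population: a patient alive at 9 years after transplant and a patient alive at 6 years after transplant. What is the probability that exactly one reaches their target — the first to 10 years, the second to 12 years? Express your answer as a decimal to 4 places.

p₁ = l(10)/l(9) = 1907/2048 = 0.931152; p₂ = l(12)/l(6) = 1576/2857 = 0.551628.
P(exactly one) = p₁(1−p₂) + (1−p₁)p₂ = 0.417502 + 0.037978 = 0.455481.

0.4555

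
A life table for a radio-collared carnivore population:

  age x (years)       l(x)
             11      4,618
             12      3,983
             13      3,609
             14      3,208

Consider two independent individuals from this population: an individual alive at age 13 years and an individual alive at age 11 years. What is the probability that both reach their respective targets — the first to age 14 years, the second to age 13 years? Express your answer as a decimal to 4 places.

0.6947

p₁ = l(14)/l(13) = 3,208/3,609 = 0.888889; p₂ = l(13)/l(11) = 3,609/4,618 = 0.781507.
P(both) = p₁ × p₂ = 0.888889 × 0.781507 = 0.694673.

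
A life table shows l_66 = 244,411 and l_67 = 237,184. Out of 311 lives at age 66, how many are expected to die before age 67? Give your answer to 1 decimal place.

The relevant probability is 1 − 237,184/244,411 = 0.029569.
Expected number = 311 × 0.029569 = 9.2.

9.2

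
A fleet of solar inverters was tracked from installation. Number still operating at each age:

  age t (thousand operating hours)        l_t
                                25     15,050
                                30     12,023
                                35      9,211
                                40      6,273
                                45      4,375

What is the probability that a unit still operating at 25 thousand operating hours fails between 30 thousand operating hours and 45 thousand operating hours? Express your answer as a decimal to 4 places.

0.5082

This is the probability of reaching 30 but not 45, conditional on being operational at 25: (l_30 − l_45) / l_25.
= (12,023 − 4,375) / 15,050 = 7,648 / 15,050 = 0.508173.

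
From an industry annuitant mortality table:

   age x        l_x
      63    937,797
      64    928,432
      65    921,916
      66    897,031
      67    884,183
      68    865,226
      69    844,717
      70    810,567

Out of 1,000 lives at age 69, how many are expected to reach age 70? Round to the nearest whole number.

960

The relevant probability is 810,567/844,717 = 0.959572.
Expected number = 1,000 × 0.959572 = 960.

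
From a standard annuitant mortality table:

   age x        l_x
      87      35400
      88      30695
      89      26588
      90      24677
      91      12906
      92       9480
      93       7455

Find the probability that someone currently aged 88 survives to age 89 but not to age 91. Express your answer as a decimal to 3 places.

We want 1|2q88 = (l_89 − l_91)/l_88.
This is the probability of reaching 89 but not 91, conditional on being alive at 88: (l_89 − l_91) / l_88.
= (26588 − 12906) / 30695 = 13682 / 30695 = 0.445740.

0.446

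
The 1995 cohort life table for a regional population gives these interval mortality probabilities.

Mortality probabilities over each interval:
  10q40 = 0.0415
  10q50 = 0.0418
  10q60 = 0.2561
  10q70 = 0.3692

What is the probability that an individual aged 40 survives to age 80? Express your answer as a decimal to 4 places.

0.4310

Survival from 40 to 80 is the product of surviving each interval: (1 − 0.0415) × (1 − 0.0418) × (1 − 0.2561) × (1 − 0.3692).
= 0.9585 × 0.9582 × 0.7439 × 0.6308 = 0.430977.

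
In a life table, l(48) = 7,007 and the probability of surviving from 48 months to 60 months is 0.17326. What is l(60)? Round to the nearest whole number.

1214

l(60) = l(48) × p = 7,007 × 0.17326 = 1214.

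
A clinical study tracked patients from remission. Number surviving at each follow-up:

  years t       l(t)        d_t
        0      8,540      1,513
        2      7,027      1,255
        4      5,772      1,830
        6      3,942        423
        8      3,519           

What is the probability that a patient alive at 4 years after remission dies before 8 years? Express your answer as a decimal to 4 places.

P(die before 8 | alive at 4) = 1 − l(8)/l(4) = 1 − 3,519/5,772 = (2,253)/5,772 = 0.390333.

0.3903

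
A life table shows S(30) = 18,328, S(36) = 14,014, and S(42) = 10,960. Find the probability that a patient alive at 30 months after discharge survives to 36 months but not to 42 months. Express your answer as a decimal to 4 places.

0.1666

This is the probability of reaching 36 but not 42, conditional on being alive at 30: (S(36) − S(42)) / S(30).
= (14,014 − 10,960) / 18,328 = 3,054 / 18,328 = 0.166630.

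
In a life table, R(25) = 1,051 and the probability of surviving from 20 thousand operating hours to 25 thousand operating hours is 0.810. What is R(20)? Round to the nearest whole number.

R(20) = R(25) / p = 1,051 / 0.810 = 1298.

1298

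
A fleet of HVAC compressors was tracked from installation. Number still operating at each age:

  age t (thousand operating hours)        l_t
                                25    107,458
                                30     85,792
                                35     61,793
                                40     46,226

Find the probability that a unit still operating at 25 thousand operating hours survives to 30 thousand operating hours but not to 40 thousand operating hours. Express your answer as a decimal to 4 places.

0.3682

This is the probability of reaching 30 but not 40, conditional on being operational at 25: (l_30 − l_40) / l_25.
= (85,792 − 46,226) / 107,458 = 39,566 / 107,458 = 0.368200.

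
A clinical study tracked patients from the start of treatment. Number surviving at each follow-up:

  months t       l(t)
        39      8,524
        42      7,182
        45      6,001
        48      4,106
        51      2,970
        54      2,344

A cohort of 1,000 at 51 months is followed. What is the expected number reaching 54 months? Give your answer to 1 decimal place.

The relevant probability is 2,344/2,970 = 0.789226.
Expected number = 1,000 × 0.789226 = 789.2.

789.2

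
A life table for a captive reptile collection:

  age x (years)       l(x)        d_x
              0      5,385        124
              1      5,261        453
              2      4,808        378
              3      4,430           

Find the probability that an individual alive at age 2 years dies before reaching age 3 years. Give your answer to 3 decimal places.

P(die before 3 | alive at 2) = 1 − l(3)/l(2) = 1 − 4,430/4,808 = (378)/4,808 = 0.078619.

0.079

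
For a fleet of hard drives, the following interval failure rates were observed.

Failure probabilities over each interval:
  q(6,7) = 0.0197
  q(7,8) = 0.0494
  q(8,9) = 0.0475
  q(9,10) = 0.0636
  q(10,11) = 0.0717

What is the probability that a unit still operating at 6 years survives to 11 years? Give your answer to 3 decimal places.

0.772

The overall survival probability is (1 − 0.0197) × (1 − 0.0494) × (1 − 0.0475) × (1 − 0.0636) × (1 − 0.0717).
= 0.9803 × 0.9506 × 0.9525 × 0.9364 × 0.9283 = 0.771563.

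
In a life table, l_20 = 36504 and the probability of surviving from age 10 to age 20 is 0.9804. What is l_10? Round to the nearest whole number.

l_10 = l_20 / p = 36504 / 0.9804 = 37234.

37234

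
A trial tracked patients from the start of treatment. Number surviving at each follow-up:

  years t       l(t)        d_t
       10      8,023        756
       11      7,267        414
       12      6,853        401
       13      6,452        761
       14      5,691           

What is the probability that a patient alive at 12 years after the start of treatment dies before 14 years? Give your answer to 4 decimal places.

0.1696

P(die before 14 | alive at 12) = 1 − l(14)/l(12) = 1 − 5,691/6,853 = (1,162)/6,853 = 0.169561.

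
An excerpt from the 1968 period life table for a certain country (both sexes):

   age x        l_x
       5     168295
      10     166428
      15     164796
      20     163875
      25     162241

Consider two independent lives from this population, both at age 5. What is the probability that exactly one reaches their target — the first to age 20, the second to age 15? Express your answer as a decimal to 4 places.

p₁ = l_20/l_5 = 163875/168295 = 0.973737; p₂ = l_15/l_5 = 164796/168295 = 0.979209.
P(exactly one) = p₁(1−p₂) + (1−p₁)p₂ = 0.020245 + 0.025717 = 0.045962.

0.0460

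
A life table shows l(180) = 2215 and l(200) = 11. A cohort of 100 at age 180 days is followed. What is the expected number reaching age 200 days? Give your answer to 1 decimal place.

The relevant probability is 11/2215 = 0.004966.
Expected number = 100 × 0.004966 = 0.5.

0.5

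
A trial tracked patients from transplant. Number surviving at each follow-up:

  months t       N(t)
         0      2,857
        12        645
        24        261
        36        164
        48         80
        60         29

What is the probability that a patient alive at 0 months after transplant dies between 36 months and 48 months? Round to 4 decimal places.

0.0294

This is the probability of reaching 36 but not 48, conditional on being alive at 0: (N(36) − N(48)) / N(0).
= (164 − 80) / 2,857 = 84 / 2,857 = 0.029401.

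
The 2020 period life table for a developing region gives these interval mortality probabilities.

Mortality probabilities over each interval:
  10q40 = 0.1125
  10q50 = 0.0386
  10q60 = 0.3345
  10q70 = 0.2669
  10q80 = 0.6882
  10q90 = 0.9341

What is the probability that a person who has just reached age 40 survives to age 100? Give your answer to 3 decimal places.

60p40 = (1 − 0.1125) × (1 − 0.0386) × (1 − 0.3345) × (1 − 0.2669) × (1 − 0.6882) × (1 − 0.9341).
= 0.8875 × 0.9614 × 0.6655 × 0.7331 × 0.3118 × 0.0659 = 0.008554.

0.009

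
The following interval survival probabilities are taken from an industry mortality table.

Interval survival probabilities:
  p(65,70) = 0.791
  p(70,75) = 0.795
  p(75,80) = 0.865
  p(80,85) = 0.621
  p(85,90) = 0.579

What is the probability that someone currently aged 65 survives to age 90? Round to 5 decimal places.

0.19558

Survival from 65 to 90 is the product of surviving each interval: 0.791 × 0.795 × 0.865 × 0.621 × 0.579.
= 0.195582.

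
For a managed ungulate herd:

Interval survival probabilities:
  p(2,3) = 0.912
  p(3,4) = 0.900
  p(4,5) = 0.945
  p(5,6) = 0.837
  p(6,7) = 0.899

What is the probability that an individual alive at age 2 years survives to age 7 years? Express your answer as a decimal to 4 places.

0.5837

Survival from 2 to 7 is the product of surviving each interval: 0.912 × 0.900 × 0.945 × 0.837 × 0.899.
= 0.583652.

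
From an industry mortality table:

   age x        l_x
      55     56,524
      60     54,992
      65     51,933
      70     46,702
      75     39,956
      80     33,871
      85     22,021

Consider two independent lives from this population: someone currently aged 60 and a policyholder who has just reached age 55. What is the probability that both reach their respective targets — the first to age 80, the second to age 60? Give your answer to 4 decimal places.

p₁ = l_80/l_60 = 33,871/54,992 = 0.615926; p₂ = l_60/l_55 = 54,992/56,524 = 0.972896.
P(both) = p₁ × p₂ = 0.615926 × 0.972896 = 0.599232.

0.5992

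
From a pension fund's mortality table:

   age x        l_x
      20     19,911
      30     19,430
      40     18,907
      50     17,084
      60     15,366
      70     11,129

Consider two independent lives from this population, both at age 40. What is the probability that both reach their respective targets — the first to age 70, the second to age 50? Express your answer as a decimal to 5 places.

p₁ = l_70/l_40 = 11,129/18,907 = 0.588618; p₂ = l_50/l_40 = 17,084/18,907 = 0.903581.
P(both) = p₁ × p₂ = 0.588618 × 0.903581 = 0.531864.

0.53186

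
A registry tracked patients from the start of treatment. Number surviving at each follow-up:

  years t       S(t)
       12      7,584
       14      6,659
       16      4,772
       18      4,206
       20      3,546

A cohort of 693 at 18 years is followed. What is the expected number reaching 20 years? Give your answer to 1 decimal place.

The relevant probability is 3,546/4,206 = 0.843081.
Expected number = 693 × 0.843081 = 584.3.

584.3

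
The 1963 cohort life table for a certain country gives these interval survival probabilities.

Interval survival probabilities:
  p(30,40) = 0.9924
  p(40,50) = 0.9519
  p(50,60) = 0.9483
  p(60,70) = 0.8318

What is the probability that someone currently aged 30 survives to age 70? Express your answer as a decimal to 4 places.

0.7451

Chaining the interval survival probabilities: 0.9924 × 0.9519 × 0.9483 × 0.8318.
= 0.745148.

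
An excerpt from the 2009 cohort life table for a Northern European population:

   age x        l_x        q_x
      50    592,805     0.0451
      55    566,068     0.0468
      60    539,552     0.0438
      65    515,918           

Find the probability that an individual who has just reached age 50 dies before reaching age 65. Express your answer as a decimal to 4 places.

0.1297

P(die before 65 | alive at 50) = 1 − l_65/l_50 = 1 − 515,918/592,805 = (76,887)/592,805 = 0.129700.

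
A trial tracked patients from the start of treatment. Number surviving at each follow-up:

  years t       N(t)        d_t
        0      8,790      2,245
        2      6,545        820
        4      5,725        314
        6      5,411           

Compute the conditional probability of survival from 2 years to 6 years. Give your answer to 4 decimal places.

The conditional survival probability is N(6)/N(2) = 5,411/6,545 = 0.826738.

0.8267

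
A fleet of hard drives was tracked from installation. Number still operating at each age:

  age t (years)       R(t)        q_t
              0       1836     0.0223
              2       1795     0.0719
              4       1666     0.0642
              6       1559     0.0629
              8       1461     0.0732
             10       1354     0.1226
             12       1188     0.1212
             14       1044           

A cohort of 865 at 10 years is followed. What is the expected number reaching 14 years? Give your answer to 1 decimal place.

667.0

The relevant probability is 1044/1354 = 0.771049.
Expected number = 865 × 0.771049 = 667.0.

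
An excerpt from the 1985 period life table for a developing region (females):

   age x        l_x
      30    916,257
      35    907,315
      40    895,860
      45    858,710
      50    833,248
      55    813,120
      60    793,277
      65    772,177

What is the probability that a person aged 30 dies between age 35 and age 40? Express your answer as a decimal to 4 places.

0.0125

This is the probability of reaching 35 but not 40, conditional on being alive at 30: (l_35 − l_40) / l_30.
= (907,315 − 895,860) / 916,257 = 11,455 / 916,257 = 0.012502.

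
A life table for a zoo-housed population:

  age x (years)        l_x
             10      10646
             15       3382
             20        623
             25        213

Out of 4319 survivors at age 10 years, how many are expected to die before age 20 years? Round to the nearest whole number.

4066

The relevant probability is 1 − 623/10646 = 0.941480.
Expected number = 4319 × 0.941480 = 4066.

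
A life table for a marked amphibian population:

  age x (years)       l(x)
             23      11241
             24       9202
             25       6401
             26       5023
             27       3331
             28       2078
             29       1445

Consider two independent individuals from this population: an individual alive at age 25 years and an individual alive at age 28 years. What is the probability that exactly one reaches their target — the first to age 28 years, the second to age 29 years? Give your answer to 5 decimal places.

p₁ = l(28)/l(25) = 2078/6401 = 0.324637; p₂ = l(29)/l(28) = 1445/2078 = 0.695380.
P(exactly one) = p₁(1−p₂) + (1−p₁)p₂ = 0.098891 + 0.469634 = 0.568525.

0.56852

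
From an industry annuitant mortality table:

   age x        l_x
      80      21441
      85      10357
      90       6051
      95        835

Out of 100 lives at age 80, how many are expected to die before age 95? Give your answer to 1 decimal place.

96.1

The relevant probability is 1 − 835/21441 = 0.961056.
Expected number = 100 × 0.961056 = 96.1.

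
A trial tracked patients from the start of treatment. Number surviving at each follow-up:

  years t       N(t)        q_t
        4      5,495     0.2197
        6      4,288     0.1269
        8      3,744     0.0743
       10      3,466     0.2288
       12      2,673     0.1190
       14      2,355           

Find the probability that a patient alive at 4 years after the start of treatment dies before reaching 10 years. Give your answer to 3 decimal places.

0.369

P(die before 10 | alive at 4) = 1 − N(10)/N(4) = 1 − 3,466/5,495 = (2,029)/5,495 = 0.369245.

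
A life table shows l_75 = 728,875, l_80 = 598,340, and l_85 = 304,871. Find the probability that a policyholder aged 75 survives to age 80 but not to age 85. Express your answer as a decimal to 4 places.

0.4026

We want 5|5q75 = (l_80 − l_85)/l_75.
This is the probability of reaching 80 but not 85, conditional on being alive at 75: (l_80 − l_85) / l_75.
= (598,340 − 304,871) / 728,875 = 293,469 / 728,875 = 0.402633.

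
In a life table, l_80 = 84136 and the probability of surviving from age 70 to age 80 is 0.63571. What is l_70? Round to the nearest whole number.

132350

l_70 = l_80 / p = 84136 / 0.63571 = 132350.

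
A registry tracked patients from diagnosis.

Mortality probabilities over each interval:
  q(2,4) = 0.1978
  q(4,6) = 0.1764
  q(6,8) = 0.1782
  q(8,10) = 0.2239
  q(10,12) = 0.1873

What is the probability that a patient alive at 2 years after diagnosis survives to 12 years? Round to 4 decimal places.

Survival from 2 to 12 is the product of surviving each interval: (1 − 0.1978) × (1 − 0.1764) × (1 − 0.1782) × (1 − 0.2239) × (1 − 0.1873).
= 0.8022 × 0.8236 × 0.8218 × 0.7761 × 0.8127 = 0.342463.

0.3425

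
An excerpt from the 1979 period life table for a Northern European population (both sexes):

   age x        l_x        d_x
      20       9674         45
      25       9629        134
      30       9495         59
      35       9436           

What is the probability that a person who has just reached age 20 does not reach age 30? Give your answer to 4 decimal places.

P(die before 30 | alive at 20) = 1 − l_30/l_20 = 1 − 9495/9674 = (179)/9674 = 0.018503.

0.0185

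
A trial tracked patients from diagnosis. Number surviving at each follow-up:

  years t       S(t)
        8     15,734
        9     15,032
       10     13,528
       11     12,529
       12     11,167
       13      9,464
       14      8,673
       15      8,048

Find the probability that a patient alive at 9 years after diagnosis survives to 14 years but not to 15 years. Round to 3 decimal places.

This is the probability of reaching 14 but not 15, conditional on being alive at 9: (S(14) − S(15)) / S(9).
= (8,673 − 8,048) / 15,032 = 625 / 15,032 = 0.041578.

0.042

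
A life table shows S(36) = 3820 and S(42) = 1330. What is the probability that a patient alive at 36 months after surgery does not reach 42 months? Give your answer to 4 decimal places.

P(die before 42 | alive at 36) = 1 − S(42)/S(36) = 1 − 1330/3820 = (2490)/3820 = 0.651832.

0.6518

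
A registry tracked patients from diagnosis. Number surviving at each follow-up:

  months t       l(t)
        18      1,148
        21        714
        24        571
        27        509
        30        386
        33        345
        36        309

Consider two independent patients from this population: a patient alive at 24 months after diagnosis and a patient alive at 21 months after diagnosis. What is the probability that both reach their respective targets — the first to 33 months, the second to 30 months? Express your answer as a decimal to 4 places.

p₁ = l(33)/l(24) = 345/571 = 0.604203; p₂ = l(30)/l(21) = 386/714 = 0.540616.
P(both) = p₁ × p₂ = 0.604203 × 0.540616 = 0.326642.

0.3266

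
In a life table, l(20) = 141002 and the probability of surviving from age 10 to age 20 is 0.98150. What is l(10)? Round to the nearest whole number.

l(10) = l(20) / p = 141002 / 0.98150 = 143660.

143660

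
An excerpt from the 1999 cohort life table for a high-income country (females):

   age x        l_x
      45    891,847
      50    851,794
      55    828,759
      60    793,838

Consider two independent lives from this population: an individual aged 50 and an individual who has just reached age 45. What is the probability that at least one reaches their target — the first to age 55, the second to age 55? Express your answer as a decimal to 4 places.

p₁ = l_55/l_50 = 828,759/851,794 = 0.972957; p₂ = l_55/l_45 = 828,759/891,847 = 0.929261.
P(at least one) = 1 − (1−p₁)(1−p₂) = 1 − 0.027043 × 0.070739 = 0.998087.

0.9981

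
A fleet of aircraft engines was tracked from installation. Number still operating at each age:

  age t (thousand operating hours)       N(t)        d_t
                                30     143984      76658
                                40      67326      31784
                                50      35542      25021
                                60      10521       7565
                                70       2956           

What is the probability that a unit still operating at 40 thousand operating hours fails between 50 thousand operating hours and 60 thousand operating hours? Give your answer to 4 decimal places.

This is the probability of reaching 50 but not 60, conditional on being operational at 40: (N(50) − N(60)) / N(40).
= (35542 − 10521) / 67326 = 25021 / 67326 = 0.371639.

0.3716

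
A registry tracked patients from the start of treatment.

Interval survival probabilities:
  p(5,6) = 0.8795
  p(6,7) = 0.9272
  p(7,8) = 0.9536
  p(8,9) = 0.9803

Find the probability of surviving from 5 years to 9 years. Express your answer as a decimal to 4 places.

0.7623

Survival from 5 to 9 is the product of surviving each interval: 0.8795 × 0.9272 × 0.9536 × 0.9803.
= 0.762315.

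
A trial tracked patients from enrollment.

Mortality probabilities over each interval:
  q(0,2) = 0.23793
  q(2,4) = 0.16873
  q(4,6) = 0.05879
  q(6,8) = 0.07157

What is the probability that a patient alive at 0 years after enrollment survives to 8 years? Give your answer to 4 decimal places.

0.5536

Survival from 0 to 8 is the product of surviving each interval: (1 − 0.23793) × (1 − 0.16873) × (1 − 0.05879) × (1 − 0.07157).
= 0.76207 × 0.83127 × 0.94121 × 0.92843 = 0.553570.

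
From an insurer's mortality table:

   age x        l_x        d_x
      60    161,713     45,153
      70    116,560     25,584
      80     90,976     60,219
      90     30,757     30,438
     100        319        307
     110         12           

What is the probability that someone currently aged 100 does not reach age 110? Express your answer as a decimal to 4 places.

P(die before 110 | alive at 100) = 1 − l_110/l_100 = 1 − 12/319 = (307)/319 = 0.962382.

0.9624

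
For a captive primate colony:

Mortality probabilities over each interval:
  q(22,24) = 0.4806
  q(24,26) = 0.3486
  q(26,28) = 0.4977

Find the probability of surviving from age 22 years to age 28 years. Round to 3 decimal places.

0.170

The overall survival probability is (1 − 0.4806) × (1 − 0.3486) × (1 − 0.4977).
= 0.5194 × 0.6514 × 0.5023 = 0.169947.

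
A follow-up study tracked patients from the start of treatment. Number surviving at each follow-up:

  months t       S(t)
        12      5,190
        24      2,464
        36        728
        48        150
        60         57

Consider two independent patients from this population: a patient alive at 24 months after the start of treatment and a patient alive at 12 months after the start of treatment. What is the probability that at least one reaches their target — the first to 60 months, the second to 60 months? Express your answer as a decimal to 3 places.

p₁ = S(60)/S(24) = 57/2,464 = 0.023133; p₂ = S(60)/S(12) = 57/5,190 = 0.010983.
P(at least one) = 1 − (1−p₁)(1−p₂) = 1 − 0.976867 × 0.989017 = 0.033862.

0.034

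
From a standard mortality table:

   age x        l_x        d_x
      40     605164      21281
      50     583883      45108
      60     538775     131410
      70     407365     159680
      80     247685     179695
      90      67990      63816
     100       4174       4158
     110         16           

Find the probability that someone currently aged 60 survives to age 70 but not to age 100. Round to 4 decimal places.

0.7483

We want 10|30q60 = (l_70 − l_100)/l_60.
This is the probability of reaching 70 but not 100, conditional on being alive at 60: (l_70 − l_100) / l_60.
= (407365 − 4174) / 538775 = 403191 / 538775 = 0.748348.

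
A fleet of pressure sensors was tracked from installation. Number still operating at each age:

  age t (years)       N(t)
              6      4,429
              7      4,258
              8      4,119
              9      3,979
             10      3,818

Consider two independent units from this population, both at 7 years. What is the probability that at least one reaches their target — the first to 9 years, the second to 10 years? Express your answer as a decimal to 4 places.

p₁ = N(9)/N(7) = 3,979/4,258 = 0.934476; p₂ = N(10)/N(7) = 3,818/4,258 = 0.896665.
P(at least one) = 1 − (1−p₁)(1−p₂) = 1 − 0.065524 × 0.103335 = 0.993229.

0.9932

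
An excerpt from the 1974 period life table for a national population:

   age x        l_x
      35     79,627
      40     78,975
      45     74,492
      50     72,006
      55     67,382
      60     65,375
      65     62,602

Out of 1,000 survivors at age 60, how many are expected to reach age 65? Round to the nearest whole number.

The relevant probability is 62,602/65,375 = 0.957583.
Expected number = 1,000 × 0.957583 = 958.

958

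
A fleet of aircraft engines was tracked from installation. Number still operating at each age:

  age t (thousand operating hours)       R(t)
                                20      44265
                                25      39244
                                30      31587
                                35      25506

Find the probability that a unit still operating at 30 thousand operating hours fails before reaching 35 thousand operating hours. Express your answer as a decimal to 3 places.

P(fail before 35 | operational at 30) = 1 − R(35)/R(30) = 1 − 25506/31587 = (6081)/31587 = 0.192516.

0.193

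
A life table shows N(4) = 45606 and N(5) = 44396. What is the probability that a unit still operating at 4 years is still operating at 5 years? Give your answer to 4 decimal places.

The conditional survival probability is N(5)/N(4) = 44396/45606 = 0.973468.

0.9735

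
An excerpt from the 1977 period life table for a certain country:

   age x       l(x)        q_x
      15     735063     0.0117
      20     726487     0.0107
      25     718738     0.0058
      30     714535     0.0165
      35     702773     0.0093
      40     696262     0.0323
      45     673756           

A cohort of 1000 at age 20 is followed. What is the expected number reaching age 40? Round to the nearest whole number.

The relevant probability is 696262/726487 = 0.958396.
Expected number = 1000 × 0.958396 = 958.

958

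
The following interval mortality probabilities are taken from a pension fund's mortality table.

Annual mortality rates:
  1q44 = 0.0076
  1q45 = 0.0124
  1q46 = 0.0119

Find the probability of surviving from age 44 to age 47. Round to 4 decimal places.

0.9684

Survival from 44 to 47 is the product of surviving each interval: (1 − 0.0076) × (1 − 0.0124) × (1 − 0.0119).
= 0.9924 × 0.9876 × 0.9881 = 0.968431.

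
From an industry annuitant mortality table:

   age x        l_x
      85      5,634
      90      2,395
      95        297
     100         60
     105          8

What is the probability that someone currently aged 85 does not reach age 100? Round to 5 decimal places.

P(die before 100 | alive at 85) = 1 − l_100/l_85 = 1 − 60/5,634 = (5,574)/5,634 = 0.989350.

0.98935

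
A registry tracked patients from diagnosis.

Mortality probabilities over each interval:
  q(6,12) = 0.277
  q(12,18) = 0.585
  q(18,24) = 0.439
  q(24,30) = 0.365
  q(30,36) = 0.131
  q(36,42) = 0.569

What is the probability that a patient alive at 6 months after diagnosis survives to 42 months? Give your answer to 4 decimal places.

0.0400

The overall survival probability is (1 − 0.277) × (1 − 0.585) × (1 − 0.439) × (1 − 0.365) × (1 − 0.131) × (1 − 0.569).
= 0.723 × 0.415 × 0.561 × 0.635 × 0.869 × 0.431 = 0.040033.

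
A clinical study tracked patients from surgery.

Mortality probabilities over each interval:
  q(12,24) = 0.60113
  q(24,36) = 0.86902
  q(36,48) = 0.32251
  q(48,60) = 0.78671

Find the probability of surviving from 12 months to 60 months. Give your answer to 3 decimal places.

The overall survival probability is (1 − 0.60113) × (1 − 0.86902) × (1 − 0.32251) × (1 − 0.78671).
= 0.39887 × 0.13098 × 0.67749 × 0.21329 = 0.007549.

0.008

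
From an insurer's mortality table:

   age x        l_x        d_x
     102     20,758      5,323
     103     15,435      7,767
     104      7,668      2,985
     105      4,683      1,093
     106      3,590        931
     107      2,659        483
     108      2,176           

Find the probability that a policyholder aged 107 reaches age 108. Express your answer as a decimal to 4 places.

The conditional survival probability is l_108/l_107 = 2,176/2,659 = 0.818353.

0.8184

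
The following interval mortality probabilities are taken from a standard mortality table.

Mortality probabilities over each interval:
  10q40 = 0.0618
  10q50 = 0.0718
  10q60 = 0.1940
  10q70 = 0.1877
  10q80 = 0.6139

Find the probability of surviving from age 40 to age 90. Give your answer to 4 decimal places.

Chaining the interval survival probabilities: (1 − 0.0618) × (1 − 0.0718) × (1 − 0.1940) × (1 − 0.1877) × (1 − 0.6139).
= 0.9382 × 0.9282 × 0.8060 × 0.8123 × 0.3861 = 0.220135.

0.2201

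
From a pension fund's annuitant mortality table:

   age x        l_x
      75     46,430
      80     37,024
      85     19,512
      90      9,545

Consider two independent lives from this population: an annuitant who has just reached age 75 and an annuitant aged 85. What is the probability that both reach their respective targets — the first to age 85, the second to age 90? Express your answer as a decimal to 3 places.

0.206

p₁ = l_85/l_75 = 19,512/46,430 = 0.420246; p₂ = l_90/l_85 = 9,545/19,512 = 0.489186.
P(both) = p₁ × p₂ = 0.420246 × 0.489186 = 0.205578.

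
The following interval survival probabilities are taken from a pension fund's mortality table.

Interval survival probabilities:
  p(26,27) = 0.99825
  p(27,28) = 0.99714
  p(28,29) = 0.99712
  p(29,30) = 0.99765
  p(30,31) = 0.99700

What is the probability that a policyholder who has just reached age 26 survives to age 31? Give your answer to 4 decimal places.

0.9872

The overall survival probability is 0.99825 × 0.99714 × 0.99712 × 0.99765 × 0.99700.
= 0.987225.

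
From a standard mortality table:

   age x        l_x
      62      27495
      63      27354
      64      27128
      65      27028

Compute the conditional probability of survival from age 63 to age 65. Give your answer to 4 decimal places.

0.9881

We want 2p63 = l_65/l_63.
The conditional survival probability is l_65/l_63 = 27028/27354 = 0.988082.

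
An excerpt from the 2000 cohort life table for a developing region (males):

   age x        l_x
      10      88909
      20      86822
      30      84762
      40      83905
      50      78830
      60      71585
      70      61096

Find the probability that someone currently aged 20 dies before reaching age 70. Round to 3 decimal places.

P(die before 70 | alive at 20) = 1 − l_70/l_20 = 1 − 61096/86822 = (25726)/86822 = 0.296307.

0.296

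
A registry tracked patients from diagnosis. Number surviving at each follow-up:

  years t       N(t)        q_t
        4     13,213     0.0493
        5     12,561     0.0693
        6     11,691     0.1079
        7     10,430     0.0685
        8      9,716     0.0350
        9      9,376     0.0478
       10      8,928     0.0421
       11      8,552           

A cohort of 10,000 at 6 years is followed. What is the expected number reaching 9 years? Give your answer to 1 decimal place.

The relevant probability is 9,376/11,691 = 0.801984.
Expected number = 10,000 × 0.801984 = 8019.8.

8019.8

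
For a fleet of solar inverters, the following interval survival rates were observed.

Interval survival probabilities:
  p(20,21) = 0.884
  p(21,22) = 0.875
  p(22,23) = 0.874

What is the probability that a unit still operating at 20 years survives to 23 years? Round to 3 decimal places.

0.676

P(survive 20→23) = 0.884 × 0.875 × 0.874.
= 0.676039.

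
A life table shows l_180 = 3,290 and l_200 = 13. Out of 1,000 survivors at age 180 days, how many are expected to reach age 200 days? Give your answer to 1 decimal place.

The relevant probability is 13/3,290 = 0.003951.
Expected number = 1,000 × 0.003951 = 4.0.

4.0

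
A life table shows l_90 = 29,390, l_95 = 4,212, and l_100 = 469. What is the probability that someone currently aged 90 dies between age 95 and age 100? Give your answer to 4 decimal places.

We want 5|5q90 = (l_95 − l_100)/l_90.
This is the probability of reaching 95 but not 100, conditional on being alive at 90: (l_95 − l_100) / l_90.
= (4,212 − 469) / 29,390 = 3,743 / 29,390 = 0.127356.

0.1274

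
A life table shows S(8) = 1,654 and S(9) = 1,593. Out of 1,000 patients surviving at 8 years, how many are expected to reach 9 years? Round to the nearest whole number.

The relevant probability is 1,593/1,654 = 0.963120.
Expected number = 1,000 × 0.963120 = 963.

963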